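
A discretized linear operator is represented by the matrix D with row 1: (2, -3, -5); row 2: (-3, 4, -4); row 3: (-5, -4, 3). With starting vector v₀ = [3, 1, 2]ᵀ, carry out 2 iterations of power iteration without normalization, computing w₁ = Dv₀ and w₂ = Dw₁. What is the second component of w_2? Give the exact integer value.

21

w1 = Dv₀ = (-7, -13, -13)
w2 = Dw1 = (90, 21, 48)
The requested component of w2 is 21.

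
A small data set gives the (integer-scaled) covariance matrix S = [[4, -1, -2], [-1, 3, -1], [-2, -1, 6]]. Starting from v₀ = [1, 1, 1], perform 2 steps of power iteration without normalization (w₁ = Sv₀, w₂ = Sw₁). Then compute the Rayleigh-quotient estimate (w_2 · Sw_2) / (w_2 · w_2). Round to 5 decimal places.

λ ≈ 6.77872

w1 = Sv₀ = (4·1 + (-1)·1 + (-2)·1; (-1)·1 + 3·1 + (-1)·1; (-2)·1 + (-1)·1 + 6·1) = (1, 1, 3)
w2 = Sw1 = (4·1 + (-1)·1 + (-2)·3; (-1)·1 + 3·1 + (-1)·3; (-2)·1 + (-1)·1 + 6·3) = (-3, -1, 15)
Sw2 = (-41, -15, 97)
w2·Sw2 = (-3)·(-41) + (-1)·(-15) + 15·97 = 1593; w2·w2 = (-3)·(-3) + (-1)·(-1) + 15·15 = 235
λ ≈ 1593/235 = 6.77872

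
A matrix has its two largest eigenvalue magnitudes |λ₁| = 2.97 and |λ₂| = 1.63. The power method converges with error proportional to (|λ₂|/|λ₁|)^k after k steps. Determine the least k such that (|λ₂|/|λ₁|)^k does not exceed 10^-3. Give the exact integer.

12

|λ₂/λ₁| = 1.63/2.97 = 0.54882
Need k ≥ ln(10^-3) / ln(0.54882) = -6.9078 / -0.6000 ≈ 11.513
Smallest integer k satisfying the bound: 12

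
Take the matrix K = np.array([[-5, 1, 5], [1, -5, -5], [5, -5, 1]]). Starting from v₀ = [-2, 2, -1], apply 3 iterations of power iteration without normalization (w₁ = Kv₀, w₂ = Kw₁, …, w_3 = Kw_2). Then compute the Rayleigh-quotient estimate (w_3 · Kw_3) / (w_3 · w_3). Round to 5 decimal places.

λ ≈ -9.92470

w1 = Kv₀ = (7, -7, -21)
w2 = Kw1 = (-147, 147, 49)
w3 = Kw2 = (1127, -1127, -1421)
Kw3 = (-13867, 13867, 9849)
w3·Kw3 = 1127·(-13867) + (-1127)·13867 + (-1421)·9849 = -45251647; w3·w3 = 1127·1127 + (-1127)·(-1127) + (-1421)·(-1421) = 4559499
λ ≈ -45251647/4559499 = -9.92470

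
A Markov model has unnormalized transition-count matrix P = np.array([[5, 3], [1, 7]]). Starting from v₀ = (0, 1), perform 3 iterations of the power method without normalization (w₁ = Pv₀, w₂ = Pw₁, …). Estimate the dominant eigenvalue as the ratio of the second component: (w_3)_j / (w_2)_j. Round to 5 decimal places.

w1 = Pv₀ = (3, 7)
w2 = Pw1 = (36, 52)
w3 = Pw2 = (336, 400)
Ratio at component: 400 / 52 = 7.69231

7.69231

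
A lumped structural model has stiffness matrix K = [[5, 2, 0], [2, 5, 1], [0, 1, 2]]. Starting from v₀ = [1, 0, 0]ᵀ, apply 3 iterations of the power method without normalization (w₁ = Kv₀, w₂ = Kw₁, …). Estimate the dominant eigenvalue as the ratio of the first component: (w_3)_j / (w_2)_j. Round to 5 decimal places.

w1 = Kv₀ = (5·1 + 2·0 + 0·0; 2·1 + 5·0 + 1·0; 0·1 + 1·0 + 2·0) = (5, 2, 0)
w2 = Kw1 = (5·5 + 2·2 + 0·0; 2·5 + 5·2 + 1·0; 0·5 + 1·2 + 2·0) = (29, 20, 2)
w3 = Kw2 = (185, 160, 24)
Ratio at component: 185 / 29 = 6.37931

6.37931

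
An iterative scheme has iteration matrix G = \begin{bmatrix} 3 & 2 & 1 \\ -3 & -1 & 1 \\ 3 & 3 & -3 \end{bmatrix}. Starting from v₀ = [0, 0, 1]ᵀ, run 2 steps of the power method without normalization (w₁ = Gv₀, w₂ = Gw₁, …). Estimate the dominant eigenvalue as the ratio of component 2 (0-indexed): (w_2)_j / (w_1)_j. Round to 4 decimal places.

-5.0000

w1 = Gv₀ = (3·0 + 2·0 + 1·1; (-3)·0 + (-1)·0 + 1·1; 3·0 + 3·0 + (-3)·1) = (1, 1, -3)
w2 = Gw1 = (3·1 + 2·1 + 1·(-3); (-3)·1 + (-1)·1 + 1·(-3); 3·1 + 3·1 + (-3)·(-3)) = (2, -7, 15)
Ratio at component: 15 / -3 = -5.0000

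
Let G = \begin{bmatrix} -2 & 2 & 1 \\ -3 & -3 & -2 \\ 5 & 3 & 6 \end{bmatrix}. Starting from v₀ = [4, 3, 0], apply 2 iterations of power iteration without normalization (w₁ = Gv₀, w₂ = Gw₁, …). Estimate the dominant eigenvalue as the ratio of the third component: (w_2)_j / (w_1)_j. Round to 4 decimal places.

w1 = Gv₀ = (-2, -21, 29)
w2 = Gw1 = (-9, 11, 101)
Ratio at component: 101 / 29 = 3.4828

3.4828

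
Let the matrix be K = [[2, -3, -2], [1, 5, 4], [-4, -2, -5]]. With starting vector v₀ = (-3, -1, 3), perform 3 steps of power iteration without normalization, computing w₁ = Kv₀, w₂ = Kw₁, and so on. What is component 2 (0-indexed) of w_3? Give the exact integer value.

-67

w1 = Kv₀ = (2·(-3) + (-3)·(-1) + (-2)·3; 1·(-3) + 5·(-1) + 4·3; (-4)·(-3) + (-2)·(-1) + (-5)·3) = (-9, 4, -1)
w2 = Kw1 = (2·(-9) + (-3)·4 + (-2)·(-1); 1·(-9) + 5·4 + 4·(-1); (-4)·(-9) + (-2)·4 + (-5)·(-1)) = (-28, 7, 33)
w3 = Kw2 = (-143, 139, -67)
The requested component of w3 is -67.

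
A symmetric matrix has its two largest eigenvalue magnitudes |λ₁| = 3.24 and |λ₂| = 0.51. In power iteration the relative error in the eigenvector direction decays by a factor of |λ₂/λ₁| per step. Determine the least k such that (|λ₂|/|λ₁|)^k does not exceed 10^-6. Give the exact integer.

8

|λ₂/λ₁| = 0.51/3.24 = 0.15741
Need k ≥ ln(10^-6) / ln(0.15741) = -13.8155 / -1.8489 ≈ 7.472
Smallest integer k satisfying the bound: 8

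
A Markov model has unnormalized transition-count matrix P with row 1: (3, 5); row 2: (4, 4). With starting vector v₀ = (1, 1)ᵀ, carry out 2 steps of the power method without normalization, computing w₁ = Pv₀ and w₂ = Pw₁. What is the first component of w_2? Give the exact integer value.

w1 = Pv₀ = (8, 8)
w2 = Pw1 = (64, 64)
The requested component of w2 is 64.

64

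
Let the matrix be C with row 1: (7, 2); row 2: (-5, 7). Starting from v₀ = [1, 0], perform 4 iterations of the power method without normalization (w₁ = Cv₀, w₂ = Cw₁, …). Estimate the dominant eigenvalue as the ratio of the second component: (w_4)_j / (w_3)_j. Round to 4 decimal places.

λ ≈ 7.9708

w1 = Cv₀ = (7, -5)
w2 = Cw1 = (39, -70)
w3 = Cw2 = (133, -685)
w4 = Cw3 = (-439, -5460)
Ratio at component: -5460 / -685 = 7.9708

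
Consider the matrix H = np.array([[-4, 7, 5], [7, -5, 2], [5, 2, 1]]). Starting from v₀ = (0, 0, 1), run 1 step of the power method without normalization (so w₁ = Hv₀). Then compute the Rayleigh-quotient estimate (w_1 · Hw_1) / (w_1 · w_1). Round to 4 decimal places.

w1 = Hv₀ = ((-4)·0 + 7·0 + 5·1; 7·0 + (-5)·0 + 2·1; 5·0 + 2·0 + 1·1) = (5, 2, 1)
Hw1 = (-1, 27, 30)
w1·Hw1 = 5·(-1) + 2·27 + 1·30 = 79; w1·w1 = 5·5 + 2·2 + 1·1 = 30
λ ≈ 79/30 = 2.6333

λ ≈ 2.6333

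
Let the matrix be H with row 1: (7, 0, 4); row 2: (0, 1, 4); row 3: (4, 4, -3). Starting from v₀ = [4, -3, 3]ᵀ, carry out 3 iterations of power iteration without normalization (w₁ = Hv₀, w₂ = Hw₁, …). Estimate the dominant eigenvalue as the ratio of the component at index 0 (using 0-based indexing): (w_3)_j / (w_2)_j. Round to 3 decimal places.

w1 = Hv₀ = (40, 9, -5)
w2 = Hw1 = (260, -11, 211)
w3 = Hw2 = (2664, 833, 363)
Ratio at component: 2664 / 260 = 10.246

λ ≈ 10.246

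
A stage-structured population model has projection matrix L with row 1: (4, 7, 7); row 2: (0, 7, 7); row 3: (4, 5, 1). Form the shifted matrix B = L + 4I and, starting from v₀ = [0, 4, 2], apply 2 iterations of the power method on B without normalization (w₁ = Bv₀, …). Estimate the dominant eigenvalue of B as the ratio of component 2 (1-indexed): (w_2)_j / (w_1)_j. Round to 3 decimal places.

B = L + 4I has rows (8, 7, 7); (0, 11, 7); (4, 5, 5)
w1 = Bv₀ = (42, 58, 30)
w2 = Bw1 = (952, 848, 608)
Ratio: 848/58 = 14.621

14.621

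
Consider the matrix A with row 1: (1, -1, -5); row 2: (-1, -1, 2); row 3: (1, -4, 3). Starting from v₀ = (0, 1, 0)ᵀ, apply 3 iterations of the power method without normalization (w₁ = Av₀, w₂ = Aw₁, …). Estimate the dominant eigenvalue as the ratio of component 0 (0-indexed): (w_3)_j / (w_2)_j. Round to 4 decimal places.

w1 = Av₀ = (-1, -1, -4)
w2 = Aw1 = (20, -6, -9)
w3 = Aw2 = (71, -32, 17)
Ratio at component: 71 / 20 = 3.5500

3.5500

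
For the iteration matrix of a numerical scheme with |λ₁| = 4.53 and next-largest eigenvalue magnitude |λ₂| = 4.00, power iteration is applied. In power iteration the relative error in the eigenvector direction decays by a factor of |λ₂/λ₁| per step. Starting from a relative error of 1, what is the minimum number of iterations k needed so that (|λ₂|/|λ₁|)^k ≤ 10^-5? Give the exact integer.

|λ₂/λ₁| = 4.00/4.53 = 0.88300
Need k ≥ ln(10^-5) / ln(0.88300) = -11.5129 / -0.1244 ≈ 92.527
Smallest integer k satisfying the bound: 93

93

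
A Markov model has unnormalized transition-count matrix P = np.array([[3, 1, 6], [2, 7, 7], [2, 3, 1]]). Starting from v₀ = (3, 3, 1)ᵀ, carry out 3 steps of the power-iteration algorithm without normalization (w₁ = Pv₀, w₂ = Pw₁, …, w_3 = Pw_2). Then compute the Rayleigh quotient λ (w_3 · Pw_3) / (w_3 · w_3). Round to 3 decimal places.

w1 = Pv₀ = (18, 34, 16)
w2 = Pw1 = (184, 386, 154)
w3 = Pw2 = (1862, 4148, 1680)
Pw3 = (19814, 44520, 17848)
w3·Pw3 = 1862·19814 + 4148·44520 + 1680·17848 = 251547268; w3·w3 = 1862·1862 + 4148·4148 + 1680·1680 = 23495348
λ ≈ 251547268/23495348 = 10.706

λ ≈ 10.706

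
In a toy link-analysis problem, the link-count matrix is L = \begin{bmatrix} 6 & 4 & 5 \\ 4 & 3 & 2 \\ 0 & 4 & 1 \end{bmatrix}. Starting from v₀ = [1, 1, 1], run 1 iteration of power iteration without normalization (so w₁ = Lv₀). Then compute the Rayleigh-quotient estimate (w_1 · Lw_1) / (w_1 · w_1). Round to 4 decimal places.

w1 = Lv₀ = (15, 9, 5)
Lw1 = (151, 97, 41)
w1·Lw1 = 15·151 + 9·97 + 5·41 = 3343; w1·w1 = 15·15 + 9·9 + 5·5 = 331
λ ≈ 3343/331 = 10.0997

λ ≈ 10.0997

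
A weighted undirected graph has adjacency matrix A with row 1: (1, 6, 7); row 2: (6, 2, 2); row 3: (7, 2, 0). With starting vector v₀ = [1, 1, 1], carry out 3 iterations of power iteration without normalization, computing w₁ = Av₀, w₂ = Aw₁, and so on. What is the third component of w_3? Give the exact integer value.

1203

w1 = Av₀ = (1·1 + 6·1 + 7·1; 6·1 + 2·1 + 2·1; 7·1 + 2·1 + 0·1) = (14, 10, 9)
w2 = Aw1 = (1·14 + 6·10 + 7·9; 6·14 + 2·10 + 2·9; 7·14 + 2·10 + 0·9) = (137, 122, 118)
w3 = Aw2 = (1695, 1302, 1203)
The requested component of w3 is 1203.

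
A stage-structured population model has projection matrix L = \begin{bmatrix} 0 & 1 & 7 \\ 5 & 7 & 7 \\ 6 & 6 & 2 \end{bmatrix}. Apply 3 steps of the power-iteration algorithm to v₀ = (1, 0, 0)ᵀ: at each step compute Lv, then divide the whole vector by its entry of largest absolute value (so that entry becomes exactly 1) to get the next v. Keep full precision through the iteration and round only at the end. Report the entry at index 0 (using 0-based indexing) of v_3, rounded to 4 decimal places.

Lv0 = (0.00000, 5.00000, 6.00000); divide by 6.00000 → v1 = (0.00000, 0.83333, 1.00000)
Lv1 = (7.83333, 12.83333, 7.00000); divide by 12.83333 → v2 = (0.61039, 1.00000, 0.54545)
Lv2 = (4.81818, 13.87013, 10.75325); divide by 13.87013 → v3 = (0.34738, 1.00000, 0.77528)
Requested entry of v3: 371/1068 = 0.3474

0.3474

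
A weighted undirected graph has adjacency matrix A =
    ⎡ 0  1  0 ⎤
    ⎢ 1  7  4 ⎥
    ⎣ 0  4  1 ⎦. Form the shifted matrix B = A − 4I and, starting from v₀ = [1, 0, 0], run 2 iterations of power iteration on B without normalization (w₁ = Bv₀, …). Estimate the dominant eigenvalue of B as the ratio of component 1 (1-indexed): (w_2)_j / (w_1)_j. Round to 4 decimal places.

B = A − 4I has rows (-4, 1, 0); (1, 3, 4); (0, 4, -3)
w1 = Bv₀ = ((-4)·1 + 1·0 + 0·0; 1·1 + 3·0 + 4·0; 0·1 + 4·0 + (-3)·0) = (-4, 1, 0)
w2 = Bw1 = ((-4)·(-4) + 1·1 + 0·0; 1·(-4) + 3·1 + 4·0; 0·(-4) + 4·1 + (-3)·0) = (17, -1, 4)
Ratio: 17/-4 = -4.2500

μ ≈ -4.2500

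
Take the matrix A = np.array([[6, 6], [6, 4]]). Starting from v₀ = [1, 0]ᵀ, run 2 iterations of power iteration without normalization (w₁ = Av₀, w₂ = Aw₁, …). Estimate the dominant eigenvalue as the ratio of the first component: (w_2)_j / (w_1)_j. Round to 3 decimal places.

w1 = Av₀ = (6·1 + 6·0; 6·1 + 4·0) = (6, 6)
w2 = Aw1 = (6·6 + 6·6; 6·6 + 4·6) = (72, 60)
Ratio at component: 72 / 6 = 12.000

λ ≈ 12.000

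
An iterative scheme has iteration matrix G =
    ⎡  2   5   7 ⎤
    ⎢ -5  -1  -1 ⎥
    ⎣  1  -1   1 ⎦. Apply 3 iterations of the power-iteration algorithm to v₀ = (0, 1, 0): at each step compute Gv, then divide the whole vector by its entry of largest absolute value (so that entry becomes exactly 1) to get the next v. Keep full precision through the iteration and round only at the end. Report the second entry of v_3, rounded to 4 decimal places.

Gv0 = (5.00000, -1.00000, -1.00000); divide by 5.00000 → v1 = (1.00000, -0.20000, -0.20000)
Gv1 = (-0.40000, -4.60000, 1.00000); divide by -4.60000 → v2 = (0.08696, 1.00000, -0.21739)
Gv2 = (3.65217, -1.21739, -1.13043); divide by 3.65217 → v3 = (1.00000, -0.33333, -0.30952)
Requested entry of v3: 28/-84 = -0.3333

-0.3333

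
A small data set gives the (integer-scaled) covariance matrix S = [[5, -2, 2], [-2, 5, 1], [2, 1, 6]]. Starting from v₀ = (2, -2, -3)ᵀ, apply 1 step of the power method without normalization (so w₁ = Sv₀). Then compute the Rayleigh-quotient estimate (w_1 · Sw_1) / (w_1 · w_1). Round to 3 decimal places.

w1 = Sv₀ = (8, -17, -16)
Sw1 = (42, -117, -97)
w1·Sw1 = 8·42 + (-17)·(-117) + (-16)·(-97) = 3877; w1·w1 = 8·8 + (-17)·(-17) + (-16)·(-16) = 609
λ ≈ 3877/609 = 6.366

λ ≈ 6.366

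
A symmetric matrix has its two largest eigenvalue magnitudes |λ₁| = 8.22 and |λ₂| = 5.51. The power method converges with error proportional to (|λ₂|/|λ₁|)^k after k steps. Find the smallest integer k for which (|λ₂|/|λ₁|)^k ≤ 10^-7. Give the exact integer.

|λ₂/λ₁| = 5.51/8.22 = 0.67032
Need k ≥ ln(10^-7) / ln(0.67032) = -16.1181 / -0.4000 ≈ 40.295
Smallest integer k satisfying the bound: 41

41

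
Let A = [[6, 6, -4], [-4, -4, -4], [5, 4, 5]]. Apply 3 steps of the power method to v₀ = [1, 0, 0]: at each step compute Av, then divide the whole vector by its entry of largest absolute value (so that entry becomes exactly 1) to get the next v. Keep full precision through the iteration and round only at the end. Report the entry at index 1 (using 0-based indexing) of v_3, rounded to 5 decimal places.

Av0 = (6.000000, -4.000000, 5.000000); divide by 6.000000 → v1 = (1.000000, -0.666667, 0.833333)
Av1 = (-1.333333, -4.666667, 6.500000); divide by 6.500000 → v2 = (-0.205128, -0.717949, 1.000000)
Av2 = (-9.538462, -0.307692, 1.102564); divide by -9.538462 → v3 = (1.000000, 0.032258, -0.115591)
Requested entry of v3: -12/-372 = 0.03226

0.03226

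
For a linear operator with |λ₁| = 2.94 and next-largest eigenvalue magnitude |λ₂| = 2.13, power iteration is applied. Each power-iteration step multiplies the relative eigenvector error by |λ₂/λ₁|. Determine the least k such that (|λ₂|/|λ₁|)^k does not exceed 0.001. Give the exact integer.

22

|λ₂/λ₁| = 2.13/2.94 = 0.72449
Need k ≥ ln(0.001) / ln(0.72449) = -6.9078 / -0.3223 ≈ 21.434
Smallest integer k satisfying the bound: 22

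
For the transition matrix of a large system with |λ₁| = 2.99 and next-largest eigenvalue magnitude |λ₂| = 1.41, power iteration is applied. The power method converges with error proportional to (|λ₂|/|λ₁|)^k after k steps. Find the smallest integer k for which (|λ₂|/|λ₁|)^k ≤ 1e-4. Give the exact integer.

|λ₂/λ₁| = 1.41/2.99 = 0.47157
Need k ≥ ln(1e-4) / ln(0.47157) = -9.2103 / -0.7517 ≈ 12.253
Smallest integer k satisfying the bound: 13

13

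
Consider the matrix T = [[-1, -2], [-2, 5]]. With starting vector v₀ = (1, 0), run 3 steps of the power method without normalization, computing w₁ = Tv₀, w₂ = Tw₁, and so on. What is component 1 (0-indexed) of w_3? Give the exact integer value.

w1 = Tv₀ = ((-1)·1 + (-2)·0; (-2)·1 + 5·0) = (-1, -2)
w2 = Tw1 = ((-1)·(-1) + (-2)·(-2); (-2)·(-1) + 5·(-2)) = (5, -8)
w3 = Tw2 = (11, -50)
The requested component of w3 is -50.

-50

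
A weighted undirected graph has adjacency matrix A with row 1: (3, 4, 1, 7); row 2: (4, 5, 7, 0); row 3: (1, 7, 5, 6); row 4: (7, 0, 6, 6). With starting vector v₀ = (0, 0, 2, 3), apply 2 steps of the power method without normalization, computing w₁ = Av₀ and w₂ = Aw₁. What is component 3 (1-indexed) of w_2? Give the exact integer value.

w1 = Av₀ = (3·0 + 4·0 + 1·2 + 7·3; 4·0 + 5·0 + 7·2 + 0·3; 1·0 + 7·0 + 5·2 + 6·3; 7·0 + 0·0 + 6·2 + 6·3) = (23, 14, 28, 30)
w2 = Aw1 = (3·23 + 4·14 + 1·28 + 7·30; 4·23 + 5·14 + 7·28 + 0·30; 1·23 + 7·14 + 5·28 + 6·30; 7·23 + 0·14 + 6·28 + 6·30) = (363, 358, 441, 509)
The requested component of w2 is 441.

441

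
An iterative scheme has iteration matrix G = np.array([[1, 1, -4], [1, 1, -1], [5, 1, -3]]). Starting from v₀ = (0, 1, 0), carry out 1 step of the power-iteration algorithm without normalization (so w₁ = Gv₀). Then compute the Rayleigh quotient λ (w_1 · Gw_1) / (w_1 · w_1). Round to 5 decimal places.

λ ≈ 0.66667

w1 = Gv₀ = (1, 1, 1)
Gw1 = (-2, 1, 3)
w1·Gw1 = 1·(-2) + 1·1 + 1·3 = 2; w1·w1 = 1·1 + 1·1 + 1·1 = 3
λ ≈ 2/3 = 0.66667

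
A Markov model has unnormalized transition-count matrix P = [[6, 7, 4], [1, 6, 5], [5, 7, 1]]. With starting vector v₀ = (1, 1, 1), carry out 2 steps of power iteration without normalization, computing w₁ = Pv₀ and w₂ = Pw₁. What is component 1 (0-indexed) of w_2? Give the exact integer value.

154

w1 = Pv₀ = (17, 12, 13)
w2 = Pw1 = (238, 154, 182)
The requested component of w2 is 154.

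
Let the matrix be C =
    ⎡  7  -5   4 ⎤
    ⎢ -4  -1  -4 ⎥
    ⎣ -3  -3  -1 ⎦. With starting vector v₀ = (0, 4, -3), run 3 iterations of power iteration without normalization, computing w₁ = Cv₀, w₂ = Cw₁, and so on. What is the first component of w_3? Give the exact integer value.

w1 = Cv₀ = (7·0 + (-5)·4 + 4·(-3); (-4)·0 + (-1)·4 + (-4)·(-3); (-3)·0 + (-3)·4 + (-1)·(-3)) = (-32, 8, -9)
w2 = Cw1 = (7·(-32) + (-5)·8 + 4·(-9); (-4)·(-32) + (-1)·8 + (-4)·(-9); (-3)·(-32) + (-3)·8 + (-1)·(-9)) = (-300, 156, 81)
w3 = Cw2 = (-2556, 720, 351)
The requested component of w3 is -2556.

-2556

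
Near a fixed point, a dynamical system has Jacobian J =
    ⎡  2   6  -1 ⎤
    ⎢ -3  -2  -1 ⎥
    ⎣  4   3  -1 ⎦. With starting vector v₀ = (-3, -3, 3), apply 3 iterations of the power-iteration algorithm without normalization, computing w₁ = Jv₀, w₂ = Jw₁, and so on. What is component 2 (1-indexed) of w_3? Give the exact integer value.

w1 = Jv₀ = (-27, 12, -24)
w2 = Jw1 = (42, 81, -48)
w3 = Jw2 = (618, -240, 459)
The requested component of w3 is -240.

-240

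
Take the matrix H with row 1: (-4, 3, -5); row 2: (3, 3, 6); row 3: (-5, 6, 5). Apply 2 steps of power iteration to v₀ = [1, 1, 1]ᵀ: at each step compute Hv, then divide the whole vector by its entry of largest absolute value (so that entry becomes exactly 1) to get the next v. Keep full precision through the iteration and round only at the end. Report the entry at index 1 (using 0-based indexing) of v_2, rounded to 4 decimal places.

0.4091

Hv0 = (-6.00000, 12.00000, 6.00000); divide by 12.00000 → v1 = (-0.50000, 1.00000, 0.50000)
Hv1 = (2.50000, 4.50000, 11.00000); divide by 11.00000 → v2 = (0.22727, 0.40909, 1.00000)
Requested entry of v2: 54/132 = 0.4091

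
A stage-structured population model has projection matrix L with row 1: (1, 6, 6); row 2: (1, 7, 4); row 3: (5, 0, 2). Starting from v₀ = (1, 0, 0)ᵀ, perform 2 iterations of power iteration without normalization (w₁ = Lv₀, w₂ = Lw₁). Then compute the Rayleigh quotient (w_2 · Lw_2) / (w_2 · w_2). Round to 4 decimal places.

λ ≈ 9.3961

w1 = Lv₀ = (1, 1, 5)
w2 = Lw1 = (37, 28, 15)
Lw2 = (295, 293, 215)
w2·Lw2 = 37·295 + 28·293 + 15·215 = 22344; w2·w2 = 37·37 + 28·28 + 15·15 = 2378
λ ≈ 22344/2378 = 9.3961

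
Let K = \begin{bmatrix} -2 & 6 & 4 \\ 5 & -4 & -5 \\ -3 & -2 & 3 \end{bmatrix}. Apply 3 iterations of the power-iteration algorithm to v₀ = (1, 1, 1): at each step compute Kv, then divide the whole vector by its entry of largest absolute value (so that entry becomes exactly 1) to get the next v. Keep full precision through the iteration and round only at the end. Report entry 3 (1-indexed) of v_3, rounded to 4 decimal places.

-0.1337

Kv0 = (8.00000, -4.00000, -2.00000); divide by 8.00000 → v1 = (1.00000, -0.50000, -0.25000)
Kv1 = (-6.00000, 8.25000, -2.75000); divide by 8.25000 → v2 = (-0.72727, 1.00000, -0.33333)
Kv2 = (6.12121, -5.96970, -0.81818); divide by 6.12121 → v3 = (1.00000, -0.97525, -0.13366)
Requested entry of v3: -54/404 = -0.1337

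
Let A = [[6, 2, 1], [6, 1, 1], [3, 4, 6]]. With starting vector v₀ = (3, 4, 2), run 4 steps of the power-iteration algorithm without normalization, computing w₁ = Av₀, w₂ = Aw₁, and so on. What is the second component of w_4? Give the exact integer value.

w1 = Av₀ = (6·3 + 2·4 + 1·2; 6·3 + 1·4 + 1·2; 3·3 + 4·4 + 6·2) = (28, 24, 37)
w2 = Aw1 = (6·28 + 2·24 + 1·37; 6·28 + 1·24 + 1·37; 3·28 + 4·24 + 6·37) = (253, 229, 402)
w3 = Aw2 = (2378, 2149, 4087)
w4 = Aw3 = (22653, 20504, 40252)
The requested component of w4 is 20504.

20504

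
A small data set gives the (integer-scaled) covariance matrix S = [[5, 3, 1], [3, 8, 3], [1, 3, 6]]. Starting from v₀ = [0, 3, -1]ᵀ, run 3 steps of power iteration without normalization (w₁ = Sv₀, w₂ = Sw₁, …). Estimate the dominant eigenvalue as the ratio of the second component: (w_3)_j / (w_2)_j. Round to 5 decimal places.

w1 = Sv₀ = (5·0 + 3·3 + 1·(-1); 3·0 + 8·3 + 3·(-1); 1·0 + 3·3 + 6·(-1)) = (8, 21, 3)
w2 = Sw1 = (5·8 + 3·21 + 1·3; 3·8 + 8·21 + 3·3; 1·8 + 3·21 + 6·3) = (106, 201, 89)
w3 = Sw2 = (1222, 2193, 1243)
Ratio at component: 2193 / 201 = 10.91045

10.91045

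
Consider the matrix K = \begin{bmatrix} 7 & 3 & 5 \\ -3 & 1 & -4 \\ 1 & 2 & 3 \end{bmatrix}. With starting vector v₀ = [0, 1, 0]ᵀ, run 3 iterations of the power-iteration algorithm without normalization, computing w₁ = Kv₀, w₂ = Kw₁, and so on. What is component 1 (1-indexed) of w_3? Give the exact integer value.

w1 = Kv₀ = (3, 1, 2)
w2 = Kw1 = (34, -16, 11)
w3 = Kw2 = (245, -162, 35)
The requested component of w3 is 245.

245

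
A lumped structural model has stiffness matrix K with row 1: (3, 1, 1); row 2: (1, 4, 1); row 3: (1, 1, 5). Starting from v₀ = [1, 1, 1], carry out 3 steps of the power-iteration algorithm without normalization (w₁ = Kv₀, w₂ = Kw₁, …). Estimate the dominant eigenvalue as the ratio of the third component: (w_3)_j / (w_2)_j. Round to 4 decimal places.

6.3913

w1 = Kv₀ = (5, 6, 7)
w2 = Kw1 = (28, 36, 46)
w3 = Kw2 = (166, 218, 294)
Ratio at component: 294 / 46 = 6.3913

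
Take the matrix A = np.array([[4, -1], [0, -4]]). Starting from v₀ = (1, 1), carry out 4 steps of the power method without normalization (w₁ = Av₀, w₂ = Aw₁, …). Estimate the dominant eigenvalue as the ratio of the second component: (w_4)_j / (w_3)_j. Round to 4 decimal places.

w1 = Av₀ = (4·1 + (-1)·1; 0·1 + (-4)·1) = (3, -4)
w2 = Aw1 = (4·3 + (-1)·(-4); 0·3 + (-4)·(-4)) = (16, 16)
w3 = Aw2 = (48, -64)
w4 = Aw3 = (256, 256)
Ratio at component: 256 / -64 = -4.0000

λ ≈ -4.0000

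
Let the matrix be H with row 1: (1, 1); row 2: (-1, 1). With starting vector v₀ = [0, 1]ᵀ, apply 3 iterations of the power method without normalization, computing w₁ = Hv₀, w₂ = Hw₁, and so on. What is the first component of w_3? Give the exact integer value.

2

w1 = Hv₀ = (1, 1)
w2 = Hw1 = (2, 0)
w3 = Hw2 = (2, -2)
The requested component of w3 is 2.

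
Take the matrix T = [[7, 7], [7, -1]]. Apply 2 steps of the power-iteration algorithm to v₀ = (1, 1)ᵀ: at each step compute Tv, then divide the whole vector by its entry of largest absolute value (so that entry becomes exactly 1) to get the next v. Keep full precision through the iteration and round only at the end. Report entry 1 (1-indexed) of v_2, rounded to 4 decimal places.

1.0000

Tv0 = (14.00000, 6.00000); divide by 14.00000 → v1 = (1.00000, 0.42857)
Tv1 = (10.00000, 6.57143); divide by 10.00000 → v2 = (1.00000, 0.65714)
Requested entry of v2: 140/140 = 1.0000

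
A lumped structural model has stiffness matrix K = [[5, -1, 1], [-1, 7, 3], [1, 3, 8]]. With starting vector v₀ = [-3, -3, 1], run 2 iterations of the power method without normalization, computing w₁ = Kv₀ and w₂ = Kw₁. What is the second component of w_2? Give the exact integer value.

w1 = Kv₀ = (5·(-3) + (-1)·(-3) + 1·1; (-1)·(-3) + 7·(-3) + 3·1; 1·(-3) + 3·(-3) + 8·1) = (-11, -15, -4)
w2 = Kw1 = (5·(-11) + (-1)·(-15) + 1·(-4); (-1)·(-11) + 7·(-15) + 3·(-4); 1·(-11) + 3·(-15) + 8·(-4)) = (-44, -106, -88)
The requested component of w2 is -106.

-106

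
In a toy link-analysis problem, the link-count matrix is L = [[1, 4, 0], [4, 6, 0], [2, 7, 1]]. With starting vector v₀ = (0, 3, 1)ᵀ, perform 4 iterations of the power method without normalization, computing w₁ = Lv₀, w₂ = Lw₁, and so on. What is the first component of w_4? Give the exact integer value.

5796

w1 = Lv₀ = (1·0 + 4·3 + 0·1; 4·0 + 6·3 + 0·1; 2·0 + 7·3 + 1·1) = (12, 18, 22)
w2 = Lw1 = (1·12 + 4·18 + 0·22; 4·12 + 6·18 + 0·22; 2·12 + 7·18 + 1·22) = (84, 156, 172)
w3 = Lw2 = (708, 1272, 1432)
w4 = Lw3 = (5796, 10464, 11752)
The requested component of w4 is 5796.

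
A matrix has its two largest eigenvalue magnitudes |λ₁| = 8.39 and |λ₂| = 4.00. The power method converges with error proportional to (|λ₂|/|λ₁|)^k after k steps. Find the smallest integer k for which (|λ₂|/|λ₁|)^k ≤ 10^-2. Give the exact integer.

|λ₂/λ₁| = 4.00/8.39 = 0.47676
Need k ≥ ln(10^-2) / ln(0.47676) = -4.6052 / -0.7407 ≈ 6.217
Smallest integer k satisfying the bound: 7

7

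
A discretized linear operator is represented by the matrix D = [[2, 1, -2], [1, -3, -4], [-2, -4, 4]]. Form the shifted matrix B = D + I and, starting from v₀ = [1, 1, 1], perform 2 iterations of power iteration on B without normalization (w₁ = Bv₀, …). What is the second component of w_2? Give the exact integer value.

16

B = D + I has rows (3, 1, -2); (1, -2, -4); (-2, -4, 5)
w1 = Bv₀ = (3·1 + 1·1 + (-2)·1; 1·1 + (-2)·1 + (-4)·1; (-2)·1 + (-4)·1 + 5·1) = (2, -5, -1)
w2 = Bw1 = (3·2 + 1·(-5) + (-2)·(-1); 1·2 + (-2)·(-5) + (-4)·(-1); (-2)·2 + (-4)·(-5) + 5·(-1)) = (3, 16, 11)
Requested component of w2: 16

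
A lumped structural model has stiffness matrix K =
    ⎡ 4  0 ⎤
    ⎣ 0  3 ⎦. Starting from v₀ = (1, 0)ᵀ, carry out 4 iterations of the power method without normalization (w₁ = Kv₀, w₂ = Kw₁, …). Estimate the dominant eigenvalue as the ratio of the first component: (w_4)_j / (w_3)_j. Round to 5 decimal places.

λ ≈ 4.00000

w1 = Kv₀ = (4·1 + 0·0; 0·1 + 3·0) = (4, 0)
w2 = Kw1 = (4·4 + 0·0; 0·4 + 3·0) = (16, 0)
w3 = Kw2 = (64, 0)
w4 = Kw3 = (256, 0)
Ratio at component: 256 / 64 = 4.00000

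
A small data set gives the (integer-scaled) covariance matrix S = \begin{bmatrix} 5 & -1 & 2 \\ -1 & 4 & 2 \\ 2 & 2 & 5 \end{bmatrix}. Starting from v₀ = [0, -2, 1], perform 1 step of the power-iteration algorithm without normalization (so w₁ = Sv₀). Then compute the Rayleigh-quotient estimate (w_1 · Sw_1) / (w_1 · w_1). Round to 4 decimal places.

5.0755

w1 = Sv₀ = (5·0 + (-1)·(-2) + 2·1; (-1)·0 + 4·(-2) + 2·1; 2·0 + 2·(-2) + 5·1) = (4, -6, 1)
Sw1 = (28, -26, 1)
w1·Sw1 = 4·28 + (-6)·(-26) + 1·1 = 269; w1·w1 = 4·4 + (-6)·(-6) + 1·1 = 53
λ ≈ 269/53 = 5.0755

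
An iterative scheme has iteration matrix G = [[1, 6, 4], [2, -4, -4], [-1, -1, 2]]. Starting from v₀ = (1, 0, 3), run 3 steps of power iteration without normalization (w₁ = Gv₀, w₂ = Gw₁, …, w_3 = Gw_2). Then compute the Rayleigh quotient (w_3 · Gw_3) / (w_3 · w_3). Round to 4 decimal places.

λ ≈ -5.4675

w1 = Gv₀ = (13, -10, 5)
w2 = Gw1 = (-27, 46, 7)
w3 = Gw2 = (277, -266, -5)
Gw3 = (-1339, 1638, -21)
w3·Gw3 = 277·(-1339) + (-266)·1638 + (-5)·(-21) = -806506; w3·w3 = 277·277 + (-266)·(-266) + (-5)·(-5) = 147510
λ ≈ -806506/147510 = -5.4675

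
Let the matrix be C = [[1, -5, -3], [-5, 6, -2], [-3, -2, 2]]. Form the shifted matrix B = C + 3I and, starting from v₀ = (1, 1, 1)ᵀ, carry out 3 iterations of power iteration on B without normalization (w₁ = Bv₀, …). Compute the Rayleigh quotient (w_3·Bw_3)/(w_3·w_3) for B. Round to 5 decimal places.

B = C + 3I has rows (4, -5, -3); (-5, 9, -2); (-3, -2, 5)
w1 = Bv₀ = (4·1 + (-5)·1 + (-3)·1; (-5)·1 + 9·1 + (-2)·1; (-3)·1 + (-2)·1 + 5·1) = (-4, 2, 0)
w2 = Bw1 = (4·(-4) + (-5)·2 + (-3)·0; (-5)·(-4) + 9·2 + (-2)·0; (-3)·(-4) + (-2)·2 + 5·0) = (-26, 38, 8)
w3 = Bw2 = (-318, 456, 42)
Bw3 = (-3678, 5610, 252)
w3·Bw3 = 3738348; w3·w3 = 310824; μ ≈ 3738348/310824 = 12.02722

μ ≈ 12.02722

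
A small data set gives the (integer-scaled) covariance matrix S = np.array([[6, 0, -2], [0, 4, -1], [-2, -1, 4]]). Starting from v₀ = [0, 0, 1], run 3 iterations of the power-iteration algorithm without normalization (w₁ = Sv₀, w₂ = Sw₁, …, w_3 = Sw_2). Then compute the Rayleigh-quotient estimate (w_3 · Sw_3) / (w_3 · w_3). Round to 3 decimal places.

w1 = Sv₀ = (-2, -1, 4)
w2 = Sw1 = (-20, -8, 21)
w3 = Sw2 = (-162, -53, 132)
Sw3 = (-1236, -344, 905)
w3·Sw3 = (-162)·(-1236) + (-53)·(-344) + 132·905 = 337924; w3·w3 = (-162)·(-162) + (-53)·(-53) + 132·132 = 46477
λ ≈ 337924/46477 = 7.271

λ ≈ 7.271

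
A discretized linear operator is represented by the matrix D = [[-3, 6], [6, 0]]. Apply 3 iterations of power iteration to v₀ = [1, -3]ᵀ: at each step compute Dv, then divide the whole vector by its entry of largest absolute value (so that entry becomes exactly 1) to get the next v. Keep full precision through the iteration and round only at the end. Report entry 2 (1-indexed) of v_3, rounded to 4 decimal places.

Dv0 = (-21.00000, 6.00000); divide by -21.00000 → v1 = (1.00000, -0.28571)
Dv1 = (-4.71429, 6.00000); divide by 6.00000 → v2 = (-0.78571, 1.00000)
Dv2 = (8.35714, -4.71429); divide by 8.35714 → v3 = (1.00000, -0.56410)
Requested entry of v3: 594/-1053 = -0.5641

-0.5641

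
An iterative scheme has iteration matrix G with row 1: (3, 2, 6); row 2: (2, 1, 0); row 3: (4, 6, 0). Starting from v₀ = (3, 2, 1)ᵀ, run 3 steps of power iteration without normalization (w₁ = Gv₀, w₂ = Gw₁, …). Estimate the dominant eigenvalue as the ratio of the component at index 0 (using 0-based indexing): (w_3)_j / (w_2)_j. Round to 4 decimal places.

6.8525

w1 = Gv₀ = (3·3 + 2·2 + 6·1; 2·3 + 1·2 + 0·1; 4·3 + 6·2 + 0·1) = (19, 8, 24)
w2 = Gw1 = (3·19 + 2·8 + 6·24; 2·19 + 1·8 + 0·24; 4·19 + 6·8 + 0·24) = (217, 46, 124)
w3 = Gw2 = (1487, 480, 1144)
Ratio at component: 1487 / 217 = 6.8525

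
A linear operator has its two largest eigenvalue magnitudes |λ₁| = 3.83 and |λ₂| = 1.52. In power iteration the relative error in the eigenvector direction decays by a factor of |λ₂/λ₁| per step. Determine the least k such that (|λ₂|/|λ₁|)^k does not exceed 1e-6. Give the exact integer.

15

|λ₂/λ₁| = 1.52/3.83 = 0.39687
Need k ≥ ln(1e-6) / ln(0.39687) = -13.8155 / -0.9242 ≈ 14.949
Smallest integer k satisfying the bound: 15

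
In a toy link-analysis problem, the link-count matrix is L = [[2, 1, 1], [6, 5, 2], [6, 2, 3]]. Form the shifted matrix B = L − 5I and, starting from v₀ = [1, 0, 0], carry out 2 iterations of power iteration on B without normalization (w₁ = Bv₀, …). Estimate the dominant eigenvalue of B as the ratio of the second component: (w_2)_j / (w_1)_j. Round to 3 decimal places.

μ ≈ -1.000

B = L − 5I has rows (-3, 1, 1); (6, 0, 2); (6, 2, -2)
w1 = Bv₀ = ((-3)·1 + 1·0 + 1·0; 6·1 + 0·0 + 2·0; 6·1 + 2·0 + (-2)·0) = (-3, 6, 6)
w2 = Bw1 = ((-3)·(-3) + 1·6 + 1·6; 6·(-3) + 0·6 + 2·6; 6·(-3) + 2·6 + (-2)·6) = (21, -6, -18)
Ratio: -6/6 = -1.000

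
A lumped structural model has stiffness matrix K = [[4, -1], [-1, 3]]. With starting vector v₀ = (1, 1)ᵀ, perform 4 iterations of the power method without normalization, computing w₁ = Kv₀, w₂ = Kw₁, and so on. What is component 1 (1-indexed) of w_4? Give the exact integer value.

149

w1 = Kv₀ = (3, 2)
w2 = Kw1 = (10, 3)
w3 = Kw2 = (37, -1)
w4 = Kw3 = (149, -40)
The requested component of w4 is 149.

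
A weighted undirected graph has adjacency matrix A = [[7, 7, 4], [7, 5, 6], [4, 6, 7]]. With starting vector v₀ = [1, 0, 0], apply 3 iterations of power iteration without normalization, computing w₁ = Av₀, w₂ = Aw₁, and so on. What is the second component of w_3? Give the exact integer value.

1926

w1 = Av₀ = (7·1 + 7·0 + 4·0; 7·1 + 5·0 + 6·0; 4·1 + 6·0 + 7·0) = (7, 7, 4)
w2 = Aw1 = (7·7 + 7·7 + 4·4; 7·7 + 5·7 + 6·4; 4·7 + 6·7 + 7·4) = (114, 108, 98)
w3 = Aw2 = (1946, 1926, 1790)
The requested component of w3 is 1926.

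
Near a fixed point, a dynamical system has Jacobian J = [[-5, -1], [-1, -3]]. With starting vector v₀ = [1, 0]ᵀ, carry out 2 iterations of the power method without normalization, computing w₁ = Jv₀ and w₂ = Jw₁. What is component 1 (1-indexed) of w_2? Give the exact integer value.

w1 = Jv₀ = (-5, -1)
w2 = Jw1 = (26, 8)
The requested component of w2 is 26.

26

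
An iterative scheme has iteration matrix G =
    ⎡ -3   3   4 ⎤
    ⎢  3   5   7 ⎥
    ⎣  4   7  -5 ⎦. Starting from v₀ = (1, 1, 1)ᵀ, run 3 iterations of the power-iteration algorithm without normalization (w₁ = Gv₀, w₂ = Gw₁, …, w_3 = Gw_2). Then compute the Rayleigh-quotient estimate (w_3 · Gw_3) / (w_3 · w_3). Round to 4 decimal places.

w1 = Gv₀ = (4, 15, 6)
w2 = Gw1 = (57, 129, 91)
w3 = Gw2 = (580, 1453, 676)
Gw3 = (5323, 13737, 9111)
w3·Gw3 = 580·5323 + 1453·13737 + 676·9111 = 29206237; w3·w3 = 580·580 + 1453·1453 + 676·676 = 2904585
λ ≈ 29206237/2904585 = 10.0552

λ ≈ 10.0552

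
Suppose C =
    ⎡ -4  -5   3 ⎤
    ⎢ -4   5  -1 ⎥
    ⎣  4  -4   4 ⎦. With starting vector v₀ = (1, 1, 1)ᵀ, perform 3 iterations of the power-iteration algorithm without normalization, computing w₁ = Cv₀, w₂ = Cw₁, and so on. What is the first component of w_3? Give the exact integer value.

w1 = Cv₀ = ((-4)·1 + (-5)·1 + 3·1; (-4)·1 + 5·1 + (-1)·1; 4·1 + (-4)·1 + 4·1) = (-6, 0, 4)
w2 = Cw1 = ((-4)·(-6) + (-5)·0 + 3·4; (-4)·(-6) + 5·0 + (-1)·4; 4·(-6) + (-4)·0 + 4·4) = (36, 20, -8)
w3 = Cw2 = (-268, -36, 32)
The requested component of w3 is -268.

-268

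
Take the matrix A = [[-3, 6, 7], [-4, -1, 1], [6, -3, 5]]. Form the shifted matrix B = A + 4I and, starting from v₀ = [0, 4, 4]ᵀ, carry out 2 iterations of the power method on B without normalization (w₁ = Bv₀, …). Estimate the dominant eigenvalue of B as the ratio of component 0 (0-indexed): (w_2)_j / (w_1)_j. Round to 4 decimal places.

B = A + 4I has rows (1, 6, 7); (-4, 3, 1); (6, -3, 9)
w1 = Bv₀ = (52, 16, 24)
w2 = Bw1 = (316, -136, 480)
Ratio: 316/52 = 6.0769

6.0769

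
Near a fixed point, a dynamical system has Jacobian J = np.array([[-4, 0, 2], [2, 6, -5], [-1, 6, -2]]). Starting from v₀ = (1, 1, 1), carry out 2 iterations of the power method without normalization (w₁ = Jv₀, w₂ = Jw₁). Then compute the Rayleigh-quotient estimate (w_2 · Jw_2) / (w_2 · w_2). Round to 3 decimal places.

w1 = Jv₀ = (-2, 3, 3)
w2 = Jw1 = (14, -1, 14)
Jw2 = (-28, -48, -48)
w2·Jw2 = 14·(-28) + (-1)·(-48) + 14·(-48) = -1016; w2·w2 = 14·14 + (-1)·(-1) + 14·14 = 393
λ ≈ -1016/393 = -2.585

λ ≈ -2.585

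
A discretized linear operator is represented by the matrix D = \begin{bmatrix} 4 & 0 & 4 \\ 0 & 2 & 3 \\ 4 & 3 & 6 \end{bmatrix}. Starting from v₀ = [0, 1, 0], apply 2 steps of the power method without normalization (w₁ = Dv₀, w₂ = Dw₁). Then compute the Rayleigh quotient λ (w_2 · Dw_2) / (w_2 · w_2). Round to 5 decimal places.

w1 = Dv₀ = (4·0 + 0·1 + 4·0; 0·0 + 2·1 + 3·0; 4·0 + 3·1 + 6·0) = (0, 2, 3)
w2 = Dw1 = (4·0 + 0·2 + 4·3; 0·0 + 2·2 + 3·3; 4·0 + 3·2 + 6·3) = (12, 13, 24)
Dw2 = (144, 98, 231)
w2·Dw2 = 12·144 + 13·98 + 24·231 = 8546; w2·w2 = 12·12 + 13·13 + 24·24 = 889
λ ≈ 8546/889 = 9.61305

9.61305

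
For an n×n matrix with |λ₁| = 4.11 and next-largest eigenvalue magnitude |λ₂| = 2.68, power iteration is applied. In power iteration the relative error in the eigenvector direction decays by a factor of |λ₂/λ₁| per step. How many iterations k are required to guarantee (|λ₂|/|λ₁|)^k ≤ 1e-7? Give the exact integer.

|λ₂/λ₁| = 2.68/4.11 = 0.65207
Need k ≥ ln(1e-7) / ln(0.65207) = -16.1181 / -0.4276 ≈ 37.694
Smallest integer k satisfying the bound: 38

38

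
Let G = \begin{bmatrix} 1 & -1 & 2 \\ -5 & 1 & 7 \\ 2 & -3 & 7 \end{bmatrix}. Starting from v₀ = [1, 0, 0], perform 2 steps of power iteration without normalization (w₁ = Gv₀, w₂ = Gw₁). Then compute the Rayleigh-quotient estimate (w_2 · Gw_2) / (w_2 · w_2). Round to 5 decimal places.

w1 = Gv₀ = (1·1 + (-1)·0 + 2·0; (-5)·1 + 1·0 + 7·0; 2·1 + (-3)·0 + 7·0) = (1, -5, 2)
w2 = Gw1 = (1·1 + (-1)·(-5) + 2·2; (-5)·1 + 1·(-5) + 7·2; 2·1 + (-3)·(-5) + 7·2) = (10, 4, 31)
Gw2 = (68, 171, 225)
w2·Gw2 = 10·68 + 4·171 + 31·225 = 8339; w2·w2 = 10·10 + 4·4 + 31·31 = 1077
λ ≈ 8339/1077 = 7.74280

7.74280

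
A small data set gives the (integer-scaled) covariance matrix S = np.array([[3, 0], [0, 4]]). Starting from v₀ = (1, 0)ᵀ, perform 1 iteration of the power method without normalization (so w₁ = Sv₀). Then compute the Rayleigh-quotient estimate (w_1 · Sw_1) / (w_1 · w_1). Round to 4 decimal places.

w1 = Sv₀ = (3, 0)
Sw1 = (9, 0)
w1·Sw1 = 3·9 + 0·0 = 27; w1·w1 = 3·3 + 0·0 = 9
λ ≈ 27/9 = 3.0000

3.0000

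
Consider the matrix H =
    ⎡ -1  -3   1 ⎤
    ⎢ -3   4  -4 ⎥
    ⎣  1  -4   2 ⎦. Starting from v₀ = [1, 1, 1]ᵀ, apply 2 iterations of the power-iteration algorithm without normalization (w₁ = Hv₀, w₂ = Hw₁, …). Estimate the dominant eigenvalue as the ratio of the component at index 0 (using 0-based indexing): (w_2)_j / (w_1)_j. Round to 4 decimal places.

w1 = Hv₀ = ((-1)·1 + (-3)·1 + 1·1; (-3)·1 + 4·1 + (-4)·1; 1·1 + (-4)·1 + 2·1) = (-3, -3, -1)
w2 = Hw1 = ((-1)·(-3) + (-3)·(-3) + 1·(-1); (-3)·(-3) + 4·(-3) + (-4)·(-1); 1·(-3) + (-4)·(-3) + 2·(-1)) = (11, 1, 7)
Ratio at component: 11 / -3 = -3.6667

-3.6667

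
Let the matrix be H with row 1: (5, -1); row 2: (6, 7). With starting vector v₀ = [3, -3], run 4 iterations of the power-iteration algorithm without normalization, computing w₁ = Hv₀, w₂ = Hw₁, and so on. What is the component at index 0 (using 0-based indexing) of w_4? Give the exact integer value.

w1 = Hv₀ = (18, -3)
w2 = Hw1 = (93, 87)
w3 = Hw2 = (378, 1167)
w4 = Hw3 = (723, 10437)
The requested component of w4 is 723.

723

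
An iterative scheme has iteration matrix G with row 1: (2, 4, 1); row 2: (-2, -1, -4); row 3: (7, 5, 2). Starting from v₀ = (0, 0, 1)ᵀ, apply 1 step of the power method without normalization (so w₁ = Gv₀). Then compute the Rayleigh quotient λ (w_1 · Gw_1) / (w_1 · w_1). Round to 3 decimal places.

-0.286

w1 = Gv₀ = (1, -4, 2)
Gw1 = (-12, -6, -9)
w1·Gw1 = 1·(-12) + (-4)·(-6) + 2·(-9) = -6; w1·w1 = 1·1 + (-4)·(-4) + 2·2 = 21
λ ≈ -6/21 = -0.286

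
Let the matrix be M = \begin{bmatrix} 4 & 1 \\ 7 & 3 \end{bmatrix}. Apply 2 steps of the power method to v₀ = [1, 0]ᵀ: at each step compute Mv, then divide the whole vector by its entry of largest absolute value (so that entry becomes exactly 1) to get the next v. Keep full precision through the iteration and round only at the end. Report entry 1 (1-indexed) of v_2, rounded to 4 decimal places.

Mv0 = (4.00000, 7.00000); divide by 7.00000 → v1 = (0.57143, 1.00000)
Mv1 = (3.28571, 7.00000); divide by 7.00000 → v2 = (0.46939, 1.00000)
Requested entry of v2: 23/49 = 0.4694

0.4694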